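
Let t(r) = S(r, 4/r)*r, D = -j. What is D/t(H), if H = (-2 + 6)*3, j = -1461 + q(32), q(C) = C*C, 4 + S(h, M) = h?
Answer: 437/96 ≈ 4.5521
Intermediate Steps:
S(h, M) = -4 + h
q(C) = C²
j = -437 (j = -1461 + 32² = -1461 + 1024 = -437)
H = 12 (H = 4*3 = 12)
D = 437 (D = -1*(-437) = 437)
t(r) = r*(-4 + r) (t(r) = (-4 + r)*r = r*(-4 + r))
D/t(H) = 437/((12*(-4 + 12))) = 437/((12*8)) = 437/96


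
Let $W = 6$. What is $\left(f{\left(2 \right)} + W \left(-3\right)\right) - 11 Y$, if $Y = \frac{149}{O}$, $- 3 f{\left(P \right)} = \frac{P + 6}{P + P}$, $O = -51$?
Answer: $\frac{229}{17} \approx 13.471$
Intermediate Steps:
$f{\left(P \right)} = - \frac{6 + P}{6 P}$ ($f{\left(P \right)} = - \frac{\left(P + 6\right) \frac{1}{P + P}}{3} = - \frac{\left(6 + P\right) \frac{1}{2 P}}{3} = - \frac{\frac{1}{2} \frac{1}{P} \left(6 + P\right)}{3} = - \frac{6 + P}{6 P}$)
$Y = - \frac{149}{51}$ ($Y = \frac{149}{-51} = 149 \left(- \frac{1}{51}\right) = - \frac{149}{51} \approx -2.9216$)
$\left(f{\left(2 \right)} + W \left(-3\right)\right) - 11 Y = \left(\frac{-6 - 2}{6 \cdot 2} + 6 \left(-3\right)\right) - - \frac{1639}{51} = \left(\frac{1}{6} \cdot \frac{1}{2} \left(-6 - 2\right) - 18\right) + \frac{1639}{51} = \left(\frac{1}{6} \cdot \frac{1}{2} \left(-8\right) - 18\right) + \frac{1639}{51} = \left(- \frac{2}{3} - 18\right) + \frac{1639}{51} = - \frac{56}{3} + \frac{1639}{51} = \frac{229}{17}$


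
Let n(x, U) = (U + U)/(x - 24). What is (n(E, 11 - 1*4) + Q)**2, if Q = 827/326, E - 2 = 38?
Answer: 19793601/1700416 ≈ 11.640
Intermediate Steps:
E = 40 (E = 2 + 38 = 40)
n(x, U) = 2*U/(-24 + x) (n(x, U) = (2*U)/(-24 + x) = 2*U/(-24 + x))
Q = 827/326 (Q = 827*(1/326) = 827/326 ≈ 2.5368)
(n(E, 11 - 1*4) + Q)**2 = (2*(11 - 1*4)/(-24 + 40) + 827/326)**2 = (2*(11 - 4)/16 + 827/326)**2 = (2*7*(1/16) + 827/326)**2 = (7/8 + 827/326)**2 = (4449/1304)**2 = 19793601/1700416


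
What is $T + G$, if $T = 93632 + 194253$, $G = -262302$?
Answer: $25583$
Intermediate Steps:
$T = 287885$
$T + G = 287885 - 262302 = 25583$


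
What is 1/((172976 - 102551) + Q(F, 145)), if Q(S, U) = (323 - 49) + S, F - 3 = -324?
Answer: 1/70378 ≈ 1.4209e-5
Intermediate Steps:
F = -321 (F = 3 - 324 = -321)
Q(S, U) = 274 + S
1/((172976 - 102551) + Q(F, 145)) = 1/((172976 - 102551) + (274 - 321)) = 1/(70425 - 47) = 1/70378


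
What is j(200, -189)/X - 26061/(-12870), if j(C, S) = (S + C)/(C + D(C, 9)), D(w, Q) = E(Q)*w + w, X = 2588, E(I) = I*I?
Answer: 37320051679/18430183200 ≈ 2.0249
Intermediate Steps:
E(I) = I**2
D(w, Q) = w + w*Q**2 (D(w, Q) = Q**2*w + w = w*Q**2 + w = w + w*Q**2)
j(C, S) = (C + S)/(83*C) (j(C, S) = (S + C)/(C + C*(1 + 9**2)) = (C + S)/(C + C*(1 + 81)) = (C + S)/(C + C*82) = (C + S)/(C + 82*C) = (C + S)/((83*C)) = (C + S)*(1/(83*C)) = (C + S)/(83*C))
j(200, -189)/X - 26061/(-12870) = ((1/83)*(200 - 189)/200)/2588 - 26061/(-12870) = ((1/83)*(1/200)*11)*(1/2588) - 26061*(-1/12870) = (11/16600)*(1/2588) + 8687/4290 = 11/42960800 + 8687/4290 = 37320051679/18430183200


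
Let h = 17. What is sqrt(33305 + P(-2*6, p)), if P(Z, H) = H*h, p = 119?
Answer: 16*sqrt(138) ≈ 187.96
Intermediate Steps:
P(Z, H) = 17*H (P(Z, H) = H*17 = 17*H)
sqrt(33305 + P(-2*6, p)) = sqrt(33305 + 17*119) = sqrt(33305 + 2023) = sqrt(35328) = 16*sqrt(138)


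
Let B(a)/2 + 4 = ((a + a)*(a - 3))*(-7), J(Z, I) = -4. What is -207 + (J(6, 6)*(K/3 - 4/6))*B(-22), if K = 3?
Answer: 20337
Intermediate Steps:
B(a) = -8 - 28*a*(-3 + a) (B(a) = -8 + 2*(((a + a)*(a - 3))*(-7)) = -8 + 2*(((2*a)*(-3 + a))*(-7)) = -8 + 2*((2*a*(-3 + a))*(-7)) = -8 + 2*(-14*a*(-3 + a)) = -8 - 28*a*(-3 + a))
-207 + (J(6, 6)*(K/3 - 4/6))*B(-22) = -207 + (-4*(3/3 - 4/6))*(-8 - 28*(-22)² + 84*(-22)) = -207 + (-4*(3*(⅓) - 4*⅙))*(-8 - 28*484 - 1848) = -207 + (-4*(1 - ⅔))*(-8 - 13552 - 1848) = -207 - 4*⅓*(-15408) = -207 - 4/3*(-15408) = -207 + 20544 = 20337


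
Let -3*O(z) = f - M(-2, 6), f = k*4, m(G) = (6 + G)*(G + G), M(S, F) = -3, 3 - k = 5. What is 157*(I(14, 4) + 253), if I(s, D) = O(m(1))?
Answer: 119948/3 ≈ 39983.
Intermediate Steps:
k = -2 (k = 3 - 1*5 = 3 - 5 = -2)
m(G) = 2*G*(6 + G) (m(G) = (6 + G)*(2*G) = 2*G*(6 + G))
f = -8 (f = -2*4 = -8)
O(z) = 5/3 (O(z) = -(-8 - 1*(-3))/3 = -(-8 + 3)/3 = -⅓*(-5) = 5/3)
I(s, D) = 5/3
157*(I(14, 4) + 253) = 157*(5/3 + 253) = 157*(764/3) = 119948/3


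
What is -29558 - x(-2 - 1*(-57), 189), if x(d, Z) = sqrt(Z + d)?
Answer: -29558 - 2*sqrt(61) ≈ -29574.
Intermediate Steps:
-29558 - x(-2 - 1*(-57), 189) = -29558 - sqrt(189 + (-2 - 1*(-57))) = -29558 - sqrt(189 + (-2 + 57)) = -29558 - sqrt(189 + 55) = -29558 - sqrt(244) = -29558 - 2*sqrt(61)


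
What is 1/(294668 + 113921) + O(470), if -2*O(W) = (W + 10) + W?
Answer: -194079774/408589 ≈ -475.00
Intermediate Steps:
O(W) = -5 - W (O(W) = -((W + 10) + W)/2 = -((10 + W) + W)/2 = -(10 + 2*W)/2 = -5 - W)
1/(294668 + 113921) + O(470) = 1/(294668 + 113921) + (-5 - 1*470) = 1/408589 + (-5 - 470) = 1/408589 - 475 = -194079774/408589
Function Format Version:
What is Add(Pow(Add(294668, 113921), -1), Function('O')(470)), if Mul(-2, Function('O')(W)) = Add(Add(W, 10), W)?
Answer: Rational(-194079774, 408589) ≈ -475.00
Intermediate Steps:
Function('O')(W) = Add(-5, Mul(-1, W)) (Function('O')(W) = Mul(Rational(-1, 2), Add(Add(W, 10), W)) = Mul(Rational(-1, 2), Add(Add(10, W), W)) = Mul(Rational(-1, 2), Add(10, Mul(2, W))) = Add(-5, Mul(-1, W)))
Add(Pow(Add(294668, 113921), -1), Function('O')(470)) = Add(Pow(Add(294668, 113921), -1), Add(-5, Mul(-1, 470))) = Add(Pow(408589, -1), Add(-5, -470)) = Add(Rational(1, 408589), -475) = Rational(-194079774, 408589)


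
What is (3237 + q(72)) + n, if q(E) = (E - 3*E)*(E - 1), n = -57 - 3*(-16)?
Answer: -6996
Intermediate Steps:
n = -9 (n = -57 + 48 = -9)
q(E) = -2*E*(-1 + E) (q(E) = (-2*E)*(-1 + E) = -2*E*(-1 + E))
(3237 + q(72)) + n = (3237 + 2*72*(1 - 1*72)) - 9 = (3237 + 2*72*(1 - 72)) - 9 = (3237 + 2*72*(-71)) - 9 = (3237 - 10224) - 9 = -6987 - 9 = -6996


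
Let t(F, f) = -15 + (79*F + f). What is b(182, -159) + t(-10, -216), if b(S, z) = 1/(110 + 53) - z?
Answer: -140505/163 ≈ -861.99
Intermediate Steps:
b(S, z) = 1/163 - z
t(F, f) = -15 + f + 79*F (t(F, f) = -15 + (f + 79*F) = -15 + f + 79*F)
b(182, -159) + t(-10, -216) = (1/163 - 1*(-159)) + (-15 - 216 + 79*(-10)) = (1/163 + 159) + (-15 - 216 - 790) = 25918/163 - 1021 = -140505/163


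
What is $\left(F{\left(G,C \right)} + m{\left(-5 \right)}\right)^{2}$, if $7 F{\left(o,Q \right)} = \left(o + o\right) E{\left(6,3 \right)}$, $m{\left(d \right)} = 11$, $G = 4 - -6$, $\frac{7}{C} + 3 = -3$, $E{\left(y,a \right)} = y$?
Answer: $\frac{38809}{49} \approx 792.02$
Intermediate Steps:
$C = - \frac{7}{6}$ ($C = \frac{7}{-3 - 3} = \frac{7}{-6} = 7 \left(- \frac{1}{6}\right) = - \frac{7}{6} \approx -1.1667$)
$G = 10$ ($G = 4 + 6 = 10$)
$F{\left(o,Q \right)} = \frac{12 o}{7}$ ($F{\left(o,Q \right)} = \frac{\left(o + o\right) 6}{7} = \frac{2 o 6}{7} = \frac{12 o}{7}$)
$\left(F{\left(G,C \right)} + m{\left(-5 \right)}\right)^{2} = \left(\frac{12}{7} \cdot 10 + 11\right)^{2} = \left(\frac{120}{7} + 11\right)^{2} = \left(\frac{197}{7}\right)^{2} = \frac{38809}{49}$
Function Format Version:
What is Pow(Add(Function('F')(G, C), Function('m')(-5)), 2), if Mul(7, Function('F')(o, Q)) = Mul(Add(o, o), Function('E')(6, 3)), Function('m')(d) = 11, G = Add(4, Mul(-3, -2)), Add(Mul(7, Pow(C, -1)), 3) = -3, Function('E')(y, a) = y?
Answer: Rational(38809, 49) ≈ 792.02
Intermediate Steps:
C = Rational(-7, 6) (C = Mul(7, Pow(Add(-3, -3), -1)) = Mul(7, Pow(-6, -1)) = Mul(7, Rational(-1, 6)) = Rational(-7, 6) ≈ -1.1667)
G = 10 (G = Add(4, 6) = 10)
Function('F')(o, Q) = Mul(Rational(12, 7), o) (Function('F')(o, Q) = Mul(Rational(1, 7), Mul(Add(o, o), 6)) = Mul(Rational(1, 7), Mul(Mul(2, o), 6)) = Mul(Rational(1, 7), Mul(12, o)) = Mul(Rational(12, 7), o))
Pow(Add(Function('F')(G, C), Function('m')(-5)), 2) = Pow(Add(Mul(Rational(12, 7), 10), 11), 2) = Pow(Add(Rational(120, 7), 11), 2) = Pow(Rational(197, 7), 2) = Rational(38809, 49)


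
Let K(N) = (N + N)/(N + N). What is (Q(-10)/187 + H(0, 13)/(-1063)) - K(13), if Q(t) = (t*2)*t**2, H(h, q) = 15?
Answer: -2327586/198781 ≈ -11.709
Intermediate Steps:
Q(t) = 2*t**3 (Q(t) = (2*t)*t**2 = 2*t**3)
K(N) = 1 (K(N) = (2*N)/((2*N)) = (2*N)*(1/(2*N)) = 1)
(Q(-10)/187 + H(0, 13)/(-1063)) - K(13) = ((2*(-10)**3)/187 + 15/(-1063)) - 1*1 = ((2*(-1000))*(1/187) + 15*(-1/1063)) - 1 = (-2000*1/187 - 15/1063) - 1 = (-2000/187 - 15/1063) - 1 = -2128805/198781 - 1 = -2327586/198781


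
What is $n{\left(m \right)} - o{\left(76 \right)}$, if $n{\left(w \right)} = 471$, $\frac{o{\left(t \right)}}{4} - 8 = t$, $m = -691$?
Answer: $135$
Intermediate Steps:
$o{\left(t \right)} = 32 + 4 t$
$n{\left(m \right)} - o{\left(76 \right)} = 471 - \left(32 + 4 \cdot 76\right) = 471 - \left(32 + 304\right) = 471 - 336 = 135$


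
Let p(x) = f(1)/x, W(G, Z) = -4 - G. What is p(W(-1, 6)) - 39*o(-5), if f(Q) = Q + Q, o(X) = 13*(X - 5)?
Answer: 15208/3 ≈ 5069.3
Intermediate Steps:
o(X) = -65 + 13*X (o(X) = 13*(-5 + X) = -65 + 13*X)
f(Q) = 2*Q
p(x) = 2/x (p(x) = (2*1)/x = 2/x)
p(W(-1, 6)) - 39*o(-5) = 2/(-4 - 1*(-1)) - 39*(-65 + 13*(-5)) = 2/(-4 + 1) - 39*(-65 - 65) = 2/(-3) - 39*(-130) = 2*(-⅓) + 5070 = -⅔ + 5070 = 15208/3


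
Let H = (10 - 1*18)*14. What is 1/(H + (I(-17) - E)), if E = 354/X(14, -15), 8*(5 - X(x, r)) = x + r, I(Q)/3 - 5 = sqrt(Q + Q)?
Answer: -279169/46876867 - 5043*I*sqrt(34)/46876867 ≈ -0.0059554 - 0.00062729*I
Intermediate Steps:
I(Q) = 15 + 3*sqrt(2)*sqrt(Q) (I(Q) = 15 + 3*sqrt(Q + Q) = 15 + 3*sqrt(2*Q) = 15 + 3*(sqrt(2)*sqrt(Q)) = 15 + 3*sqrt(2)*sqrt(Q))
H = -112 (H = (10 - 18)*14 = -8*14 = -112)
X(x, r) = 5 - r/8 - x/8 (X(x, r) = 5 - (x + r)/8 = 5 - (r + x)/8 = 5 + (-r/8 - x/8) = 5 - r/8 - x/8)
E = 2832/41 (E = 354/(5 - 1/8*(-15) - 1/8*14) = 354/(5 + 15/8 - 7/4) = 354/(41/8) = 354*(8/41) = 2832/41 ≈ 69.073)
1/(H + (I(-17) - E)) = 1/(-112 + ((15 + 3*sqrt(2)*sqrt(-17)) - 1*2832/41)) = 1/(-112 + ((15 + 3*sqrt(2)*(I*sqrt(17))) - 2832/41)) = 1/(-112 + ((15 + 3*I*sqrt(34)) - 2832/41)) = 1/(-112 + (-2217/41 + 3*I*sqrt(34))) = 1/(-6809/41 + 3*I*sqrt(34))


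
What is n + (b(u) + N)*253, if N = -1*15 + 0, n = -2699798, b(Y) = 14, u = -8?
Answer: -2700051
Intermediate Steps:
N = -15 (N = -15 + 0 = -15)
n + (b(u) + N)*253 = -2699798 + (14 - 15)*253 = -2699798 - 1*253 = -2699798 - 253 = -2700051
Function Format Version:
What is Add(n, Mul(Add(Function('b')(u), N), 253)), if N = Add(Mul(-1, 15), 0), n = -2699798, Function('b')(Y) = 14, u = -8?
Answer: -2700051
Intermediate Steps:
N = -15 (N = Add(-15, 0) = -15)
Add(n, Mul(Add(Function('b')(u), N), 253)) = Add(-2699798, Mul(Add(14, -15), 253)) = Add(-2699798, Mul(-1, 253)) = Add(-2699798, -253) = -2700051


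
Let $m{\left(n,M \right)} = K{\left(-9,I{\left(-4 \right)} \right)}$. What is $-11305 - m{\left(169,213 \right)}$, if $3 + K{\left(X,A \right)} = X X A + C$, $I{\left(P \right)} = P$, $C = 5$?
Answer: $-10983$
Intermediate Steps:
$K{\left(X,A \right)} = 2 + A X^{2}$ ($K{\left(X,A \right)} = -3 + \left(X X A + 5\right) = -3 + \left(X^{2} A + 5\right) = -3 + \left(A X^{2} + 5\right) = -3 + \left(5 + A X^{2}\right) = 2 + A X^{2}$)
$m{\left(n,M \right)} = -322$ ($m{\left(n,M \right)} = 2 - 4 \left(-9\right)^{2} = 2 - 324 = -322$)
$-11305 - m{\left(169,213 \right)} = -11305 - -322 = -11305 + 322 = -10983$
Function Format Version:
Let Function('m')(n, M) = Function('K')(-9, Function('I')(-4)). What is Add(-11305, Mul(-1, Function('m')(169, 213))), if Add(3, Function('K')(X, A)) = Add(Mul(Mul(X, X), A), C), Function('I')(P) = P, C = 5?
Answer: -10983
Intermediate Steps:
Function('K')(X, A) = Add(2, Mul(A, Pow(X, 2))) (Function('K')(X, A) = Add(-3, Add(Mul(Mul(X, X), A), 5)) = Add(-3, Add(Mul(Pow(X, 2), A), 5)) = Add(-3, Add(Mul(A, Pow(X, 2)), 5)) = Add(-3, Add(5, Mul(A, Pow(X, 2)))) = Add(2, Mul(A, Pow(X, 2))))
Function('m')(n, M) = -322 (Function('m')(n, M) = Add(2, Mul(-4, Pow(-9, 2))) = Add(2, Mul(-4, 81)) = Add(2, -324) = -322)
Add(-11305, Mul(-1, Function('m')(169, 213))) = Add(-11305, Mul(-1, -322)) = Add(-11305, 322) = -10983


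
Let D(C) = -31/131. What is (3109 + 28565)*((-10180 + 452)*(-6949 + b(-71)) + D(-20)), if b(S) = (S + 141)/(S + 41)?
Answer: 280585925749882/131 ≈ 2.1419e+12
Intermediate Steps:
b(S) = (141 + S)/(41 + S)
D(C) = -31/131 (D(C) = -31*1/131 = -31/131)
(3109 + 28565)*((-10180 + 452)*(-6949 + b(-71)) + D(-20)) = (3109 + 28565)*((-10180 + 452)*(-6949 + (141 - 71)/(41 - 71)) - 31/131) = 31674*(-9728*(-6949 + 70/(-30)) - 31/131) = 31674*(-9728*(-6949 - 1/30*70) - 31/131) = 31674*(-9728*(-6949 - 7/3) - 31/131) = 31674*(-9728*(-20854/3) - 31/131) = 31674*(202867712/3 - 31/131) = 31674*(26575670179/393) = 280585925749882/131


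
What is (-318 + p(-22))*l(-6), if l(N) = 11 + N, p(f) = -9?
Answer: -1635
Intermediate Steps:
(-318 + p(-22))*l(-6) = (-318 - 9)*(11 - 6) = -327*5 = -1635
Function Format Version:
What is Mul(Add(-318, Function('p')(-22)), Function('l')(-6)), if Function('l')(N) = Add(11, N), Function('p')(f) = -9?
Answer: -1635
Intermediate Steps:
Mul(Add(-318, Function('p')(-22)), Function('l')(-6)) = Mul(Add(-318, -9), Add(11, -6)) = Mul(-327, 5) = -1635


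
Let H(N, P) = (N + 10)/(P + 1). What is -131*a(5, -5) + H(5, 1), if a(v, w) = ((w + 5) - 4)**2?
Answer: -4177/2 ≈ -2088.5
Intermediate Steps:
a(v, w) = (1 + w)**2 (a(v, w) = ((5 + w) - 4)**2 = (1 + w)**2)
H(N, P) = (10 + N)/(1 + P)
-131*a(5, -5) + H(5, 1) = -131*(1 - 5)**2 + (10 + 5)/(1 + 1) = -131*(-4)**2 + 15/2 = -131*16 + (1/2)*15 = -2096 + 15/2 = -4177/2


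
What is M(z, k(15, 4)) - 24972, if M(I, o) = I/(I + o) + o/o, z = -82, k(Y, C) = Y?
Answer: -1672975/67 ≈ -24970.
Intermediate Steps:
M(I, o) = 1 + I/(I + o) (M(I, o) = I/(I + o) + 1 = 1 + I/(I + o))
M(z, k(15, 4)) - 24972 = (15 + 2*(-82))/(-82 + 15) - 24972 = (15 - 164)/(-67) - 24972 = -1/67*(-149) - 24972 = 149/67 - 24972 = -1672975/67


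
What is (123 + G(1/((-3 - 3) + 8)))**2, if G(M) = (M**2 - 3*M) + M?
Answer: 239121/16 ≈ 14945.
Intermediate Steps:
G(M) = M**2 - 2*M
(123 + G(1/((-3 - 3) + 8)))**2 = (123 + (-2 + 1/((-3 - 3) + 8))/((-3 - 3) + 8))**2 = (123 + (-2 + 1/(-6 + 8))/(-6 + 8))**2 = (123 + (-2 + 1/2)/2)**2 = (123 + (1/2)*(-3/2))**2 = (123 - 3/4)**2 = (489/4)**2 = 239121/16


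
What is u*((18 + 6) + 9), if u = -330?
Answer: -10890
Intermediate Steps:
u*((18 + 6) + 9) = -330*((18 + 6) + 9) = -330*(24 + 9) = -330*33 = -10890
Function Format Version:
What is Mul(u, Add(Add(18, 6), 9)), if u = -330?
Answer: -10890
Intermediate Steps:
Mul(u, Add(Add(18, 6), 9)) = Mul(-330, Add(Add(18, 6), 9)) = Mul(-330, Add(24, 9)) = Mul(-330, 33) = -10890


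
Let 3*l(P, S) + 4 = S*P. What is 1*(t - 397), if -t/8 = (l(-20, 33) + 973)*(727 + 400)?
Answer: -20332271/3 ≈ -6.7774e+6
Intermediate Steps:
l(P, S) = -4/3 + P*S/3 (l(P, S) = -4/3 + (S*P)/3 = -4/3 + (P*S)/3 = -4/3 + P*S/3)
t = -20331080/3 (t = -8*((-4/3 + (⅓)*(-20)*33) + 973)*(727 + 400) = -8*((-4/3 - 220) + 973)*1127 = -8*(-664/3 + 973)*1127 = -18040*1127/3 = -8*2541385/3 = -20331080/3 ≈ -6.7770e+6)
1*(t - 397) = 1*(-20331080/3 - 397) = 1*(-20332271/3) = -20332271/3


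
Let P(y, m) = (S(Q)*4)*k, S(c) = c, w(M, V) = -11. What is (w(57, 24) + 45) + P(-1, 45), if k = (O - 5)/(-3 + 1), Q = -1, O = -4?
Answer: 16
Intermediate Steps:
k = 9/2 (k = (-4 - 5)/(-3 + 1) = -9/(-2) = -9*(-½) = 9/2 ≈ 4.5000)
P(y, m) = -18 (P(y, m) = -1*4*(9/2) = -4*9/2 = -18)
(w(57, 24) + 45) + P(-1, 45) = (-11 + 45) - 18 = 34 - 18 = 16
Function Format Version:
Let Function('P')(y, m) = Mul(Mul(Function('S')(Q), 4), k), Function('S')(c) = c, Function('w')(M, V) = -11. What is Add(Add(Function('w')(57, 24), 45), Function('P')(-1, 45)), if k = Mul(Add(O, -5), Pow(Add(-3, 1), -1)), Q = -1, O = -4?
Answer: 16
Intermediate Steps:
k = Rational(9, 2) (k = Mul(Add(-4, -5), Pow(Add(-3, 1), -1)) = Mul(-9, Pow(-2, -1)) = Mul(-9, Rational(-1, 2)) = Rational(9, 2) ≈ 4.5000)
Function('P')(y, m) = -18 (Function('P')(y, m) = Mul(Mul(-1, 4), Rational(9, 2)) = Mul(-4, Rational(9, 2)) = -18)
Add(Add(Function('w')(57, 24), 45), Function('P')(-1, 45)) = Add(Add(-11, 45), -18) = Add(34, -18) = 16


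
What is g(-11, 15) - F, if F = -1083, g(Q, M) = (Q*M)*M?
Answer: -1392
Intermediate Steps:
g(Q, M) = Q*M² (g(Q, M) = (M*Q)*M = Q*M²)
g(-11, 15) - F = -11*15² - 1*(-1083) = -11*225 + 1083 = -2475 + 1083 = -1392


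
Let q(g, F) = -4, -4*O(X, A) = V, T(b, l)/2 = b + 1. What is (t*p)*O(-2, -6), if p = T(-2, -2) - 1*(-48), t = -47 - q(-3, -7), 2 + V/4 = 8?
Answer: 11868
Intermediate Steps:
T(b, l) = 2 + 2*b (T(b, l) = 2*(b + 1) = 2*(1 + b) = 2 + 2*b)
V = 24 (V = -8 + 4*8 = -8 + 32 = 24)
O(X, A) = -6 (O(X, A) = -1/4*24 = -6)
t = -43 (t = -47 - 1*(-4) = -47 + 4 = -43)
p = 46 (p = (2 + 2*(-2)) - 1*(-48) = (2 - 4) + 48 = -2 + 48 = 46)
(t*p)*O(-2, -6) = -43*46*(-6) = -1978*(-6) = 11868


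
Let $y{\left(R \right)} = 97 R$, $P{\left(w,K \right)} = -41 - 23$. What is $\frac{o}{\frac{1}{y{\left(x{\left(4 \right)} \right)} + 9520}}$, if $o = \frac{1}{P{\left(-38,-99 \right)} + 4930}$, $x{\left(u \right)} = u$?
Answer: $\frac{4954}{2433} \approx 2.0362$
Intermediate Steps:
$P{\left(w,K \right)} = -64$ ($P{\left(w,K \right)} = -41 - 23 = -64$)
$o = \frac{1}{4866}$ ($o = \frac{1}{-64 + 4930} = \frac{1}{4866} \approx 0.00020551$)
$\frac{o}{\frac{1}{y{\left(x{\left(4 \right)} \right)} + 9520}} = \frac{1}{4866 \frac{1}{97 \cdot 4 + 9520}} = \frac{1}{4866 \frac{1}{388 + 9520}} = \frac{1}{4866 \cdot \frac{1}{9908}} = \frac{\frac{1}{\frac{1}{9908}}}{4866} = \frac{1}{4866} \cdot 9908 = \frac{4954}{2433}$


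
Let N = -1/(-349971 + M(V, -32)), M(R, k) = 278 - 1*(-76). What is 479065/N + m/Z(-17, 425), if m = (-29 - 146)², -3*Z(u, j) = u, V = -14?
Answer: 2847317649660/17 ≈ 1.6749e+11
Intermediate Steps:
Z(u, j) = -u/3
M(R, k) = 354 (M(R, k) = 278 + 76 = 354)
m = 30625 (m = (-175)² = 30625)
N = 1/349617 (N = -1/(-349971 + 354) = -1/(-349617) = -1*(-1/349617) = 1/349617 ≈ 2.8603e-6)
479065/N + m/Z(-17, 425) = 479065/(1/349617) + 30625/((-⅓*(-17))) = 479065*349617 + 30625/(17/3) = 167489268105 + 30625*(3/17) = 167489268105 + 91875/17 = 2847317649660/17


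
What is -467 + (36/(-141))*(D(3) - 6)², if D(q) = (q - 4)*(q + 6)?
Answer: -24649/47 ≈ -524.45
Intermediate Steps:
D(q) = (-4 + q)*(6 + q)
-467 + (36/(-141))*(D(3) - 6)² = -467 + (36/(-141))*((-24 + 3² + 2*3) - 6)² = -467 + (36*(-1/141))*((-24 + 9 + 6) - 6)² = -467 - 12*(-9 - 6)²/47 = -467 - 12/47*(-15)² = -467 - 12/47*225 = -467 - 2700/47 = -24649/47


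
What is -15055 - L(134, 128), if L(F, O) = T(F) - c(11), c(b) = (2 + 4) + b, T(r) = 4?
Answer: -15042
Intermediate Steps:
c(b) = 6 + b
L(F, O) = -13 (L(F, O) = 4 - (6 + 11) = 4 - 1*17 = 4 - 17 = -13)
-15055 - L(134, 128) = -15055 - 1*(-13) = -15055 + 13 = -15042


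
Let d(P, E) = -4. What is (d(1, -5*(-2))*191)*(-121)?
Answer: 92444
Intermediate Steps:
(d(1, -5*(-2))*191)*(-121) = -4*191*(-121) = -764*(-121) = 92444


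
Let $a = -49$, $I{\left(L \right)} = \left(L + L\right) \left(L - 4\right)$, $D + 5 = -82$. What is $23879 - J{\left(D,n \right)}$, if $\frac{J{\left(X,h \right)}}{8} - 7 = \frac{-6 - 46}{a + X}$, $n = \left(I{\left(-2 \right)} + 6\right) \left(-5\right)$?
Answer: $\frac{404939}{17} \approx 23820.0$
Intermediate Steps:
$D = -87$ ($D = -5 - 82 = -87$)
$I{\left(L \right)} = 2 L \left(-4 + L\right)$
$n = -150$ ($n = \left(2 \left(-2\right) \left(-4 - 2\right) + 6\right) \left(-5\right) = \left(2 \left(-2\right) \left(-6\right) + 6\right) \left(-5\right) = \left(24 + 6\right) \left(-5\right) = 30 \left(-5\right) = -150$)
$J{\left(X,h \right)} = 56 - \frac{416}{-49 + X}$ ($J{\left(X,h \right)} = 56 + 8 \frac{-6 - 46}{-49 + X} = 56 + 8 \left(- \frac{52}{-49 + X}\right) = 56 - \frac{416}{-49 + X}$)
$23879 - J{\left(D,n \right)} = 23879 - \frac{8 \left(-395 + 7 \left(-87\right)\right)}{-49 - 87} = 23879 - \frac{8 \left(-395 - 609\right)}{-136} = 23879 - 8 \left(- \frac{1}{136}\right) \left(-1004\right) = 23879 - \frac{1004}{17} = \frac{404939}{17}$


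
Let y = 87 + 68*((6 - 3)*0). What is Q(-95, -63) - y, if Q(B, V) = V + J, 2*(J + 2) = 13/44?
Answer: -13363/88 ≈ -151.85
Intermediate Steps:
J = -163/88 (J = -2 + (13/44)/2 = -2 + (13*(1/44))/2 = -2 + (½)*(13/44) = -2 + 13/88 = -163/88 ≈ -1.8523)
Q(B, V) = -163/88 + V (Q(B, V) = V - 163/88 = -163/88 + V)
y = 87 (y = 87 + 68*(3*0) = 87 + 68*0 = 87 + 0 = 87)
Q(-95, -63) - y = (-163/88 - 63) - 1*87 = -5707/88 - 87 = -13363/88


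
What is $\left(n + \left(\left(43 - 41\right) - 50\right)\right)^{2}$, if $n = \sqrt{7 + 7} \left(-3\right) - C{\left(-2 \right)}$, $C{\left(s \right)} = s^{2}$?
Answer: $2830 + 312 \sqrt{14} \approx 3997.4$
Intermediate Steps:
$n = -4 - 3 \sqrt{14}$ ($n = \sqrt{7 + 7} \left(-3\right) - \left(-2\right)^{2} = \sqrt{14} \left(-3\right) - 4 = - 3 \sqrt{14} - 4 = -4 - 3 \sqrt{14} \approx -15.225$)
$\left(n + \left(\left(43 - 41\right) - 50\right)\right)^{2} = \left(\left(-4 - 3 \sqrt{14}\right) + \left(\left(43 - 41\right) - 50\right)\right)^{2} = \left(\left(-4 - 3 \sqrt{14}\right) + \left(2 - 50\right)\right)^{2} = \left(\left(-4 - 3 \sqrt{14}\right) - 48\right)^{2} = \left(-52 - 3 \sqrt{14}\right)^{2}$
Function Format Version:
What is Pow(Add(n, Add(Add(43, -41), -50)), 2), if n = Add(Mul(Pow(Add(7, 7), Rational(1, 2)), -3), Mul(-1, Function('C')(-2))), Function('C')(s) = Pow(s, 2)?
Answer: Add(2830, Mul(312, Pow(14, Rational(1, 2)))) ≈ 3997.4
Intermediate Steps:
n = Add(-4, Mul(-3, Pow(14, Rational(1, 2)))) (n = Add(Mul(Pow(Add(7, 7), Rational(1, 2)), -3), Mul(-1, Pow(-2, 2))) = Add(Mul(Pow(14, Rational(1, 2)), -3), Mul(-1, 4)) = Add(Mul(-3, Pow(14, Rational(1, 2))), -4) = Add(-4, Mul(-3, Pow(14, Rational(1, 2)))) ≈ -15.225)
Pow(Add(n, Add(Add(43, -41), -50)), 2) = Pow(Add(Add(-4, Mul(-3, Pow(14, Rational(1, 2)))), Add(Add(43, -41), -50)), 2) = Pow(Add(Add(-4, Mul(-3, Pow(14, Rational(1, 2)))), Add(2, -50)), 2) = Pow(Add(Add(-4, Mul(-3, Pow(14, Rational(1, 2)))), -48), 2) = Pow(Add(-52, Mul(-3, Pow(14, Rational(1, 2)))), 2)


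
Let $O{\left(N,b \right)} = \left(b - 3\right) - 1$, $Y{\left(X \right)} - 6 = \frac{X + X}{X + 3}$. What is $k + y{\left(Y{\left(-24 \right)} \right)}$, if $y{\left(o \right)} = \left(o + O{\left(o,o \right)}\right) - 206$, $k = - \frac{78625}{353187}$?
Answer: $- \frac{478765573}{2472309} \approx -193.65$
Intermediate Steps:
$Y{\left(X \right)} = 6 + \frac{2 X}{3 + X}$ ($Y{\left(X \right)} = 6 + \frac{X + X}{X + 3} = 6 + \frac{2 X}{3 + X}$)
$O{\left(N,b \right)} = -4 + b$ ($O{\left(N,b \right)} = \left(-3 + b\right) - 1 = -4 + b$)
$k = - \frac{78625}{353187}$ ($k = \left(-78625\right) \frac{1}{353187} = - \frac{78625}{353187} \approx -0.22262$)
$y{\left(o \right)} = -210 + 2 o$ ($y{\left(o \right)} = \left(o + \left(-4 + o\right)\right) - 206 = \left(-4 + 2 o\right) - 206 = -210 + 2 o$)
$k + y{\left(Y{\left(-24 \right)} \right)} = - \frac{78625}{353187} - \left(210 - 2 \frac{2 \left(9 + 4 \left(-24\right)\right)}{3 - 24}\right) = - \frac{78625}{353187} - \left(210 - 2 \frac{2 \left(9 - 96\right)}{-21}\right) = - \frac{78625}{353187} - \left(210 - 2 \cdot 2 \left(- \frac{1}{21}\right) \left(-87\right)\right) = - \frac{78625}{353187} + \left(-210 + 2 \cdot \frac{58}{7}\right) = - \frac{78625}{353187} + \left(-210 + \frac{116}{7}\right) = - \frac{78625}{353187} - \frac{1354}{7} = - \frac{478765573}{2472309}$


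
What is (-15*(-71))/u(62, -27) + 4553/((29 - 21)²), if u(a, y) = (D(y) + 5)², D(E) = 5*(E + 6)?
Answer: 569977/8000 ≈ 71.247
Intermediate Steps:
D(E) = 30 + 5*E (D(E) = 5*(6 + E) = 30 + 5*E)
u(a, y) = (35 + 5*y)² (u(a, y) = ((30 + 5*y) + 5)² = (35 + 5*y)²)
(-15*(-71))/u(62, -27) + 4553/((29 - 21)²) = (-15*(-71))/((25*(7 - 27)²)) + 4553/((29 - 21)²) = 1065/((25*(-20)²)) + 4553/(8²) = 1065/((25*400)) + 4553/64 = 1065/10000 + 4553*(1/64) = 1065*(1/10000) + 4553/64 = 213/2000 + 4553/64 = 569977/8000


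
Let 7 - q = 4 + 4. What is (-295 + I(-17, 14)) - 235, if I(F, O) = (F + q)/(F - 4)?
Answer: -3704/7 ≈ -529.14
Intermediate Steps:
q = -1 (q = 7 - (4 + 4) = 7 - 1*8 = 7 - 8 = -1)
I(F, O) = (-1 + F)/(-4 + F) (I(F, O) = (F - 1)/(F - 4) = (-1 + F)/(-4 + F))
(-295 + I(-17, 14)) - 235 = (-295 + (-1 - 17)/(-4 - 17)) - 235 = (-295 - 18/(-21)) - 235 = (-295 - 1/21*(-18)) - 235 = (-295 + 6/7) - 235 = -2059/7 - 235 = -3704/7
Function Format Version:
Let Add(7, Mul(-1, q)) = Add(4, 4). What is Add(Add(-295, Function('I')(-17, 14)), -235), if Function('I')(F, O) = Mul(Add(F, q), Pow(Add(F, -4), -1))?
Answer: Rational(-3704, 7) ≈ -529.14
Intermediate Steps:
q = -1 (q = Add(7, Mul(-1, Add(4, 4))) = Add(7, Mul(-1, 8)) = Add(7, -8) = -1)
Function('I')(F, O) = Mul(Pow(Add(-4, F), -1), Add(-1, F)) (Function('I')(F, O) = Mul(Add(F, -1), Pow(Add(F, -4), -1)) = Mul(Add(-1, F), Pow(Add(-4, F), -1)) = Mul(Pow(Add(-4, F), -1), Add(-1, F)))
Add(Add(-295, Function('I')(-17, 14)), -235) = Add(Add(-295, Mul(Pow(Add(-4, -17), -1), Add(-1, -17))), -235) = Add(Add(-295, Mul(Pow(-21, -1), -18)), -235) = Add(Add(-295, Mul(Rational(-1, 21), -18)), -235) = Add(Add(-295, Rational(6, 7)), -235) = Add(Rational(-2059, 7), -235) = Rational(-3704, 7)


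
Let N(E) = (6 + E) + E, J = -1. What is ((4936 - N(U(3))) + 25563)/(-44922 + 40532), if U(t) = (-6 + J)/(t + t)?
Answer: -45743/6585 ≈ -6.9465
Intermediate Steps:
U(t) = -7/(2*t) (U(t) = (-6 - 1)/(t + t) = -7*1/(2*t) = -7/(2*t))
N(E) = 6 + 2*E
((4936 - N(U(3))) + 25563)/(-44922 + 40532) = ((4936 - (6 + 2*(-7/2/3))) + 25563)/(-44922 + 40532) = ((4936 - (6 + 2*(-7/2*⅓))) + 25563)/(-4390) = ((4936 - (6 + 2*(-7/6))) + 25563)*(-1/4390) = ((4936 - (6 - 7/3)) + 25563)*(-1/4390) = ((4936 - 1*11/3) + 25563)*(-1/4390) = ((4936 - 11/3) + 25563)*(-1/4390) = (14797/3 + 25563)*(-1/4390) = (91486/3)*(-1/4390) = -45743/6585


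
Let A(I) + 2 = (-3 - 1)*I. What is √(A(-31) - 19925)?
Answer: I*√19803 ≈ 140.72*I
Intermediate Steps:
A(I) = -2 - 4*I (A(I) = -2 + (-3 - 1)*I = -2 - 4*I)
√(A(-31) - 19925) = √((-2 - 4*(-31)) - 19925) = √((-2 + 124) - 19925) = √(122 - 19925) = √(-19803) = I*√19803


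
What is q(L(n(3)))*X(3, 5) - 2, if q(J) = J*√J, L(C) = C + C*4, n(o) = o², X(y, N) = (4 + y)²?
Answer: -2 + 6615*√5 ≈ 14790.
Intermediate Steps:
L(C) = 5*C (L(C) = C + 4*C = 5*C)
q(J) = J^(3/2)
q(L(n(3)))*X(3, 5) - 2 = (5*3²)^(3/2)*(4 + 3)² - 2 = (5*9)^(3/2)*7² - 2 = 45^(3/2)*49 - 2 = (135*√5)*49 - 2 = 6615*√5 - 2 = -2 + 6615*√5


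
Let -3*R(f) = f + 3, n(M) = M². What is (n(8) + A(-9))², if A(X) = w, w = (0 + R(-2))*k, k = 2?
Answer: 36100/9 ≈ 4011.1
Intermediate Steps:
R(f) = -1 - f/3 (R(f) = -(f + 3)/3 = -(3 + f)/3 = -1 - f/3)
w = -⅔ (w = (0 + (-1 - ⅓*(-2)))*2 = (0 + (-1 + ⅔))*2 = (0 - ⅓)*2 = -⅓*2 = -⅔ ≈ -0.66667)
A(X) = -⅔
(n(8) + A(-9))² = (8² - ⅔)² = (64 - ⅔)² = (190/3)² = 36100/9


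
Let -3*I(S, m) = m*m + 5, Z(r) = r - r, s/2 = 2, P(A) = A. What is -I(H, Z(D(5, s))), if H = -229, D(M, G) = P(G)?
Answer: 5/3 ≈ 1.6667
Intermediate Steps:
s = 4 (s = 2*2 = 4)
D(M, G) = G
Z(r) = 0
I(S, m) = -5/3 - m²/3 (I(S, m) = -(m*m + 5)/3 = -(m² + 5)/3 = -(5 + m²)/3 = -5/3 - m²/3)
-I(H, Z(D(5, s))) = -(-5/3 - ⅓*0²) = -(-5/3 - ⅓*0) = -(-5/3 + 0) = -1*(-5/3) = 5/3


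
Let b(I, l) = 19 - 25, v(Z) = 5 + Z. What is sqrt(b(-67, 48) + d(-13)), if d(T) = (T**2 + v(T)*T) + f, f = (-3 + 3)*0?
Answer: sqrt(267) ≈ 16.340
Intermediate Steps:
b(I, l) = -6
f = 0 (f = 0*0 = 0)
d(T) = T**2 + T*(5 + T) (d(T) = (T**2 + (5 + T)*T) + 0 = (T**2 + T*(5 + T)) + 0 = T**2 + T*(5 + T))
sqrt(b(-67, 48) + d(-13)) = sqrt(-6 - 13*(5 + 2*(-13))) = sqrt(-6 - 13*(5 - 26)) = sqrt(-6 - 13*(-21)) = sqrt(-6 + 273) = sqrt(267)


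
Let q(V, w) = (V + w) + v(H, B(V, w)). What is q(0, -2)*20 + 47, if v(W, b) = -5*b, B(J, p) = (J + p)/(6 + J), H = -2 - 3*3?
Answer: 121/3 ≈ 40.333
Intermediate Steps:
H = -11 (H = -2 - 9 = -11)
B(J, p) = (J + p)/(6 + J)
q(V, w) = V + w - 5*(V + w)/(6 + V) (q(V, w) = (V + w) - 5*(V + w)/(6 + V) = V + w - 5*(V + w)/(6 + V))
q(0, -2)*20 + 47 = ((0 - 2 + 0**2 + 0*(-2))/(6 + 0))*20 + 47 = ((0 - 2 + 0 + 0)/6)*20 + 47 = ((1/6)*(-2))*20 + 47 = -1/3*20 + 47 = -20/3 + 47 = 121/3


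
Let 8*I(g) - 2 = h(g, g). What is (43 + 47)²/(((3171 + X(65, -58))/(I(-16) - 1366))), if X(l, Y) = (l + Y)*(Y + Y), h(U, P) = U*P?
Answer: -10803375/2359 ≈ -4579.6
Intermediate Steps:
h(U, P) = P*U
X(l, Y) = 2*Y*(Y + l) (X(l, Y) = (Y + l)*(2*Y) = 2*Y*(Y + l))
I(g) = ¼ + g²/8 (I(g) = ¼ + (g*g)/8 = ¼ + g²/8)
(43 + 47)²/(((3171 + X(65, -58))/(I(-16) - 1366))) = (43 + 47)²/(((3171 + 2*(-58)*(-58 + 65))/((¼ + (⅛)*(-16)²) - 1366))) = 90²/(((3171 + 2*(-58)*7)/((¼ + (⅛)*256) - 1366))) = 8100/(((3171 - 812)/((¼ + 32) - 1366))) = 8100/((2359/(129/4 - 1366))) = 8100/((2359/(-5335/4))) = 8100/((2359*(-4/5335))) = 8100/(-9436/5335) = 8100*(-5335/9436) = -10803375/2359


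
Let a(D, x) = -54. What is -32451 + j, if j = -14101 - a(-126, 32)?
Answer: -46498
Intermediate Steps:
j = -14047 (j = -14101 - 1*(-54) = -14101 + 54 = -14047)
-32451 + j = -32451 - 14047 = -46498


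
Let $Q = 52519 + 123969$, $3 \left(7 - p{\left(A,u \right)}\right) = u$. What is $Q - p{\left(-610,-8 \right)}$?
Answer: $\frac{529435}{3} \approx 1.7648 \cdot 10^{5}$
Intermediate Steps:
$p{\left(A,u \right)} = 7 - \frac{u}{3}$
$Q = 176488$
$Q - p{\left(-610,-8 \right)} = 176488 - \left(7 - - \frac{8}{3}\right) = 176488 - \left(7 + \frac{8}{3}\right) = 176488 - \frac{29}{3} = \frac{529435}{3}$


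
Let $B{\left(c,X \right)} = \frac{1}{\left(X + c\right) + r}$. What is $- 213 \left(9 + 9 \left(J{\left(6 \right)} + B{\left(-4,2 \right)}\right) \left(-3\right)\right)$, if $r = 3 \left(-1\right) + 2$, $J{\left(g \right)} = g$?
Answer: $30672$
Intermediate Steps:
$r = -1$ ($r = -3 + 2 = -1$)
$B{\left(c,X \right)} = \frac{1}{-1 + X + c}$ ($B{\left(c,X \right)} = \frac{1}{\left(X + c\right) - 1} = \frac{1}{-1 + X + c}$)
$- 213 \left(9 + 9 \left(J{\left(6 \right)} + B{\left(-4,2 \right)}\right) \left(-3\right)\right) = - 213 \left(9 + 9 \left(6 + \frac{1}{-1 + 2 - 4}\right) \left(-3\right)\right) = - 213 \left(9 + 9 \left(6 + \frac{1}{-3}\right) \left(-3\right)\right) = - 213 \left(9 + 9 \left(6 - \frac{1}{3}\right) \left(-3\right)\right) = - 213 \left(9 + 9 \cdot \frac{17}{3} \left(-3\right)\right) = - 213 \left(9 + 9 \left(-17\right)\right) = - 213 \left(9 - 153\right) = \left(-213\right) \left(-144\right) = 30672$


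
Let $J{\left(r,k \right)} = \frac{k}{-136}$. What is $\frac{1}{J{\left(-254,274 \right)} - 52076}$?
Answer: $- \frac{68}{3541305} \approx -1.9202 \cdot 10^{-5}$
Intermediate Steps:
$J{\left(r,k \right)} = - \frac{k}{136}$ ($J{\left(r,k \right)} = k \left(- \frac{1}{136}\right) = - \frac{k}{136}$)
$\frac{1}{J{\left(-254,274 \right)} - 52076} = \frac{1}{\left(- \frac{1}{136}\right) 274 - 52076} = \frac{1}{- \frac{137}{68} - 52076} = \frac{1}{- \frac{3541305}{68}} = - \frac{68}{3541305}$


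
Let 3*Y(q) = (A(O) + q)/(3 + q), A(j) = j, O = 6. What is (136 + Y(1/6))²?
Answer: 60668521/3249 ≈ 18673.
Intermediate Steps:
Y(q) = (6 + q)/(3*(3 + q)) (Y(q) = ((6 + q)/(3 + q))/3 = (6 + q)/(3*(3 + q)))
(136 + Y(1/6))² = (136 + (6 + 1/6)/(3*(3 + 1/6)))² = (136 + (6 + ⅙)/(3*(3 + ⅙)))² = (136 + (⅓)*(37/6)/(19/6))² = (136 + (⅓)*(6/19)*(37/6))² = (136 + 37/57)² = (7789/57)² = 60668521/3249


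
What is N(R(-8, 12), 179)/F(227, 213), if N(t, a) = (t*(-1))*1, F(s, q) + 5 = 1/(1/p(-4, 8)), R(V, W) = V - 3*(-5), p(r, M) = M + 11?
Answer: -½ ≈ -0.50000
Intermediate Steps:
p(r, M) = 11 + M
R(V, W) = 15 + V (R(V, W) = V + 15 = 15 + V)
F(s, q) = 14 (F(s, q) = -5 + 1/(1/(11 + 8)) = -5 + 1/(1/19) = -5 + 19 = 14)
N(t, a) = -t (N(t, a) = -t*1 = -t)
N(R(-8, 12), 179)/F(227, 213) = -(15 - 8)/14 = -1*7*(1/14) = -7*1/14 = -½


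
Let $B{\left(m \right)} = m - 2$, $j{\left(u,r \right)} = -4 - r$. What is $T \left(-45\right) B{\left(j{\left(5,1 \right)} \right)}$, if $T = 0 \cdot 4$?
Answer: $0$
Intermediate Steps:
$B{\left(m \right)} = -2 + m$
$T = 0$
$T \left(-45\right) B{\left(j{\left(5,1 \right)} \right)} = 0 \left(-45\right) \left(-2 - 5\right) = 0 \left(-2 - 5\right) = 0 \left(-7\right) = 0$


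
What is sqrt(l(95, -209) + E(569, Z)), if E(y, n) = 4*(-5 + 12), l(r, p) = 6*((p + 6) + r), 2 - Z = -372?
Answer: 2*I*sqrt(155) ≈ 24.9*I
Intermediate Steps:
Z = 374 (Z = 2 - 1*(-372) = 2 + 372 = 374)
l(r, p) = 36 + 6*p + 6*r (l(r, p) = 6*((6 + p) + r) = 6*(6 + p + r) = 36 + 6*p + 6*r)
E(y, n) = 28 (E(y, n) = 4*7 = 28)
sqrt(l(95, -209) + E(569, Z)) = sqrt((36 + 6*(-209) + 6*95) + 28) = sqrt((36 - 1254 + 570) + 28) = sqrt(-648 + 28) = sqrt(-620) = 2*I*sqrt(155)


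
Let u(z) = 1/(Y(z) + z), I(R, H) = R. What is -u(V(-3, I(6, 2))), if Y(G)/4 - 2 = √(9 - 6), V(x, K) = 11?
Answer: -19/313 + 4*√3/313 ≈ -0.038568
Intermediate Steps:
Y(G) = 8 + 4*√3 (Y(G) = 8 + 4*√(9 - 6) = 8 + 4*√3)
u(z) = 1/(8 + z + 4*√3) (u(z) = 1/((8 + 4*√3) + z) = 1/(8 + z + 4*√3))
-u(V(-3, I(6, 2))) = -1/(8 + 11 + 4*√3) = -1/(19 + 4*√3)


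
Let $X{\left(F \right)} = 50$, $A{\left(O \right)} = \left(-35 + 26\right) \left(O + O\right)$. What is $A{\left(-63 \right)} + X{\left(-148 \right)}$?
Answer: $1184$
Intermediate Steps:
$A{\left(O \right)} = - 18 O$ ($A{\left(O \right)} = - 9 \cdot 2 O = - 18 O$)
$A{\left(-63 \right)} + X{\left(-148 \right)} = \left(-18\right) \left(-63\right) + 50 = 1134 + 50 = 1184$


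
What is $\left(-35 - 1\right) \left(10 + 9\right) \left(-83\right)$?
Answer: $56772$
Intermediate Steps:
$\left(-35 - 1\right) \left(10 + 9\right) \left(-83\right) = \left(-36\right) 19 \left(-83\right) = \left(-684\right) \left(-83\right) = 56772$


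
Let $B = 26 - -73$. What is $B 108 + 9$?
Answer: $10701$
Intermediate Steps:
$B = 99$ ($B = 26 + 73 = 99$)
$B 108 + 9 = 99 \cdot 108 + 9 = 10692 + 9 = 10701$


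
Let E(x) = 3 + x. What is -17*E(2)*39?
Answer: -3315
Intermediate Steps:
-17*E(2)*39 = -17*(3 + 2)*39 = -17*5*39 = -85*39 = -3315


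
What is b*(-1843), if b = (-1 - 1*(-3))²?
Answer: -7372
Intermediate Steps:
b = 4 (b = (-1 + 3)² = 2² = 4)
b*(-1843) = 4*(-1843) = -7372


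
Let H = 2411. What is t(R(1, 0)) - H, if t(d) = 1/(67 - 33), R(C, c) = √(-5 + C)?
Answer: -81973/34 ≈ -2411.0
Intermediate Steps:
t(d) = 1/34
t(R(1, 0)) - H = 1/34 - 1*2411 = 1/34 - 2411 = -81973/34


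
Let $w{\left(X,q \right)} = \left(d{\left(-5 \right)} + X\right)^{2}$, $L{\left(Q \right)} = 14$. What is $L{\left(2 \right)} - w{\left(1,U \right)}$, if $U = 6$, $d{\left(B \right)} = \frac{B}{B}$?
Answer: $10$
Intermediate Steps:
$d{\left(B \right)} = 1$
$w{\left(X,q \right)} = \left(1 + X\right)^{2}$
$L{\left(2 \right)} - w{\left(1,U \right)} = 14 - \left(1 + 1\right)^{2} = 14 - 2^{2} = 14 - 4 = 10$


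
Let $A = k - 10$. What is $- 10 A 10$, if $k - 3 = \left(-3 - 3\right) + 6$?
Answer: $700$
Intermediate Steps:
$k = 3$ ($k = 3 + \left(\left(-3 - 3\right) + 6\right) = 3 + \left(-6 + 6\right) = 3 + 0 = 3$)
$A = -7$ ($A = 3 - 10 = -7$)
$- 10 A 10 = \left(-10\right) \left(-7\right) 10 = 70 \cdot 10 = 700$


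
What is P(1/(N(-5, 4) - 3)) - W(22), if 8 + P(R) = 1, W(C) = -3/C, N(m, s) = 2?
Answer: -151/22 ≈ -6.8636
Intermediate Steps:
P(R) = -7 (P(R) = -8 + 1 = -7)
P(1/(N(-5, 4) - 3)) - W(22) = -7 - (-3)/22 = -7 - 1*(-3/22) = -7 + 3/22 = -151/22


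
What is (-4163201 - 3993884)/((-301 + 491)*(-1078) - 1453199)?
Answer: 173555/35277 ≈ 4.9198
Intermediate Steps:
(-4163201 - 3993884)/((-301 + 491)*(-1078) - 1453199) = -8157085/(190*(-1078) - 1453199) = -8157085/(-204820 - 1453199) = -8157085/(-1658019) = -8157085*(-1/1658019) = 173555/35277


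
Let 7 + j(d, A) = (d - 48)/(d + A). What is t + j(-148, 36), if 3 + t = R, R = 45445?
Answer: 181747/4 ≈ 45437.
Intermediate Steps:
j(d, A) = -7 + (-48 + d)/(A + d) (j(d, A) = -7 + (d - 48)/(d + A) = -7 + (-48 + d)/(A + d))
t = 45442 (t = -3 + 45445 = 45442)
t + j(-148, 36) = 45442 + (-48 - 7*36 - 6*(-148))/(36 - 148) = 45442 + (-48 - 252 + 888)/(-112) = 45442 - 1/112*588 = 45442 - 21/4 = 181747/4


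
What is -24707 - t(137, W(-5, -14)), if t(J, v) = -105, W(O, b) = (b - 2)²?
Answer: -24602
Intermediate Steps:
W(O, b) = (-2 + b)²
-24707 - t(137, W(-5, -14)) = -24707 - 1*(-105) = -24707 + 105 = -24602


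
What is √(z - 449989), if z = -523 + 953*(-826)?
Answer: I*√1237690 ≈ 1112.5*I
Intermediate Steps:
z = -787701 (z = -523 - 787178 = -787701)
√(z - 449989) = √(-787701 - 449989) = √(-1237690) = I*√1237690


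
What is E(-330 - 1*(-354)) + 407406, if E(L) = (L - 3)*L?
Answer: 407910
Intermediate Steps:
E(L) = L*(-3 + L) (E(L) = (-3 + L)*L = L*(-3 + L))
E(-330 - 1*(-354)) + 407406 = (-330 - 1*(-354))*(-3 + (-330 - 1*(-354))) + 407406 = (-330 + 354)*(-3 + (-330 + 354)) + 407406 = 24*(-3 + 24) + 407406 = 24*21 + 407406 = 504 + 407406 = 407910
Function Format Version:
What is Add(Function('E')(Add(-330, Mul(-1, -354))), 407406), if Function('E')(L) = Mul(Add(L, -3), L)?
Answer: 407910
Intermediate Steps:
Function('E')(L) = Mul(L, Add(-3, L)) (Function('E')(L) = Mul(Add(-3, L), L) = Mul(L, Add(-3, L)))
Add(Function('E')(Add(-330, Mul(-1, -354))), 407406) = Add(Mul(Add(-330, Mul(-1, -354)), Add(-3, Add(-330, Mul(-1, -354)))), 407406) = Add(Mul(Add(-330, 354), Add(-3, Add(-330, 354))), 407406) = Add(Mul(24, Add(-3, 24)), 407406) = Add(Mul(24, 21), 407406) = Add(504, 407406) = 407910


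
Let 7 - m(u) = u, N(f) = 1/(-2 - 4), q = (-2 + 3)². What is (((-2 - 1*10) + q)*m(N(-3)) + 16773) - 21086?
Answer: -26351/6 ≈ -4391.8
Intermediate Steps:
q = 1 (q = 1² = 1)
N(f) = -⅙ (N(f) = 1/(-6) = -⅙)
m(u) = 7 - u
(((-2 - 1*10) + q)*m(N(-3)) + 16773) - 21086 = (((-2 - 1*10) + 1)*(7 - 1*(-⅙)) + 16773) - 21086 = (((-2 - 10) + 1)*(7 + ⅙) + 16773) - 21086 = ((-12 + 1)*(43/6) + 16773) - 21086 = (-11*43/6 + 16773) - 21086 = (-473/6 + 16773) - 21086 = 100165/6 - 21086 = -26351/6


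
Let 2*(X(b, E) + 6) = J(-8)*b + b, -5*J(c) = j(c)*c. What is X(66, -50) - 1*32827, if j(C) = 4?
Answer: -162944/5 ≈ -32589.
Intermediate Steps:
J(c) = -4*c/5
X(b, E) = -6 + 37*b/10 (X(b, E) = -6 + ((-⅘*(-8))*b + b)/2 = -6 + (32*b/5 + b)/2 = -6 + (37*b/5)/2 = -6 + 37*b/10)
X(66, -50) - 1*32827 = (-6 + (37/10)*66) - 1*32827 = (-6 + 1221/5) - 32827 = 1191/5 - 32827 = -162944/5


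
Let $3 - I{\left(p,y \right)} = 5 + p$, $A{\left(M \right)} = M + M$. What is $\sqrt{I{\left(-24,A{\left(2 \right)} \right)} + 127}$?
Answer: $\sqrt{149} \approx 12.207$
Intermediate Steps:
$A{\left(M \right)} = 2 M$
$I{\left(p,y \right)} = -2 - p$ ($I{\left(p,y \right)} = 3 - \left(5 + p\right) = -2 - p$)
$\sqrt{I{\left(-24,A{\left(2 \right)} \right)} + 127} = \sqrt{\left(-2 - -24\right) + 127} = \sqrt{\left(-2 + 24\right) + 127} = \sqrt{22 + 127} = \sqrt{149}$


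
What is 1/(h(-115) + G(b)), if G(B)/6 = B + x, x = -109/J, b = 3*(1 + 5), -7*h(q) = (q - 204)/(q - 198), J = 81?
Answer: 59157/5902705 ≈ 0.010022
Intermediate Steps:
h(q) = -(-204 + q)/(7*(-198 + q)) (h(q) = -(q - 204)/(7*(q - 198)) = -(-204 + q)/(7*(-198 + q)))
b = 18 (b = 3*6 = 18)
x = -109/81 ≈ -1.3457
G(B) = -218/27 + 6*B (G(B) = 6*(B - 109/81) = 6*(-109/81 + B) = -218/27 + 6*B)
1/(h(-115) + G(b)) = 1/((204 - 1*(-115))/(7*(-198 - 115)) + (-218/27 + 6*18)) = 1/((⅐)*(204 + 115)/(-313) + (-218/27 + 108)) = 1/((⅐)*(-1/313)*319 + 2698/27) = 1/(-319/2191 + 2698/27) = 1/(5902705/59157) = 59157/5902705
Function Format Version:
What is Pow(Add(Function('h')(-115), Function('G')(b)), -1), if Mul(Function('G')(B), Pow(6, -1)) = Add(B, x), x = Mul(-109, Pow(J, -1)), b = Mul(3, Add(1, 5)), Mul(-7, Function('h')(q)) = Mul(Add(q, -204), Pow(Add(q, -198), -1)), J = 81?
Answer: Rational(59157, 5902705) ≈ 0.010022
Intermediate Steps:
Function('h')(q) = Mul(Rational(-1, 7), Pow(Add(-198, q), -1), Add(-204, q)) (Function('h')(q) = Mul(Rational(-1, 7), Mul(Add(q, -204), Pow(Add(q, -198), -1))) = Mul(Rational(-1, 7), Mul(Add(-204, q), Pow(Add(-198, q), -1))) = Mul(Rational(-1, 7), Mul(Pow(Add(-198, q), -1), Add(-204, q))) = Mul(Rational(-1, 7), Pow(Add(-198, q), -1), Add(-204, q)))
b = 18 (b = Mul(3, 6) = 18)
x = Rational(-109, 81) (x = Mul(-109, Pow(81, -1)) = Mul(-109, Rational(1, 81)) = Rational(-109, 81) ≈ -1.3457)
Function('G')(B) = Add(Rational(-218, 27), Mul(6, B)) (Function('G')(B) = Mul(6, Add(B, Rational(-109, 81))) = Mul(6, Add(Rational(-109, 81), B)) = Add(Rational(-218, 27), Mul(6, B)))
Pow(Add(Function('h')(-115), Function('G')(b)), -1) = Pow(Add(Mul(Rational(1, 7), Pow(Add(-198, -115), -1), Add(204, Mul(-1, -115))), Add(Rational(-218, 27), Mul(6, 18))), -1) = Pow(Add(Mul(Rational(1, 7), Pow(-313, -1), Add(204, 115)), Add(Rational(-218, 27), 108)), -1) = Pow(Add(Mul(Rational(1, 7), Rational(-1, 313), 319), Rational(2698, 27)), -1) = Pow(Add(Rational(-319, 2191), Rational(2698, 27)), -1) = Pow(Rational(5902705, 59157), -1) = Rational(59157, 5902705)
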